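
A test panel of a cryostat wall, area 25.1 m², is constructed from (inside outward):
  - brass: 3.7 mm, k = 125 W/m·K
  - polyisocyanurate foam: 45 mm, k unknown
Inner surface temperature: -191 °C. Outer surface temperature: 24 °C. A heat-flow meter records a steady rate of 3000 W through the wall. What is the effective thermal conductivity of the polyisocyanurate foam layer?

Thermal resistances in series:
R_brass = L/(kA) = 0.0037/(125×25.1) = 1.179×10^-6 K/W
Sum of known resistances R_other = 1.179×10^-6 K/W
Total R = ΔT/Q = 215/3000 = 0.07167 K/W
R_polyisocyanurate foam = R_total − R_other = 0.07167 K/W
k = L/(R·A) = 0.045/(0.07167×25.1)

k ≈ 0.025 W/(m·K)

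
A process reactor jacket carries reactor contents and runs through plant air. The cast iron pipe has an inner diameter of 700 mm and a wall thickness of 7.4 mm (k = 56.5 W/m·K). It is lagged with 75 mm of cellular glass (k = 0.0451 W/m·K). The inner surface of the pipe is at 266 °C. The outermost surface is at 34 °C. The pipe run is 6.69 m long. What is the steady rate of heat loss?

Cylindrical conduction, so R = ln(r₂/r₁)/(2πkL) per layer, in series:
R_cast iron pipe wall = ln(357.4/350)/(2π×56.5×6.69) = 8.81×10^-6 K/W
R_cellular glass = ln(432.4/357.4)/(2π×0.0451×6.69) = 0.1005 K/W
R_total = 0.1005 K/W
Q = ΔT/R_total = 232/0.1005

Q ≈ 2310 W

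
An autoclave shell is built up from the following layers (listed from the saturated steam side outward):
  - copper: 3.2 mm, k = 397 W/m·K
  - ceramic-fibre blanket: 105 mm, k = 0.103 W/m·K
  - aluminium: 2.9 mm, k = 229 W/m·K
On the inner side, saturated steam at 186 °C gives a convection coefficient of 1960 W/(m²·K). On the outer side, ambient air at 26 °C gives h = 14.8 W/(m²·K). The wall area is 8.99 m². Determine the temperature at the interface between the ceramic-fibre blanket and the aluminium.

T ≈ 35.9 °C

Model the wall as resistances in series:
R_inner film = 1/(h_i·A) = 1/(1960×8.99) = 5.675×10^-5 K/W
R_copper = L/(kA) = 0.0032/(397×8.99) = 8.966×10^-7 K/W
R_ceramic-fibre blanket = L/(kA) = 0.105/(0.103×8.99) = 0.1134 K/W
R_aluminium = L/(kA) = 0.0029/(229×8.99) = 1.409×10^-6 K/W
R_outer film = 1/(h_o·A) = 1/(14.8×8.99) = 0.007516 K/W
R_total = 0.121 K/W;  Q = ΔT/R_total = 160/0.121 = 1323 W
T_interface = T_inner − Q·ΣR(inner→interface) = 186 − 1320×0.1135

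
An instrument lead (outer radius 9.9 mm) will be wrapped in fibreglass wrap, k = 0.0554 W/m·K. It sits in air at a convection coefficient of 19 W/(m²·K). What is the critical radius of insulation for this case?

r_cr ≈ 2.92 mm

For a cylinder r_cr = k/h = 0.0554/19
r_cr = 2.92 mm; since the bare radius (9.9 mm) is above r_cr, any added insulation will reduce heat loss.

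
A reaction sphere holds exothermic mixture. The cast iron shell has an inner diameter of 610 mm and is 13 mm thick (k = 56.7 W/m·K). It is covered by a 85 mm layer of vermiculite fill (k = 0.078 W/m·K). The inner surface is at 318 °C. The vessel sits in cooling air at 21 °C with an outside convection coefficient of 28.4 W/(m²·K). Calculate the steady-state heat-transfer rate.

Spherical conduction: R = (1/r_in − 1/r_out)/(4πk) per layer; series-sum.
R_cast iron shell = (1/0.305 − 1/0.318)/(4π×56.7) = 1.881×10^-4 K/W
R_vermiculite fill = (1/0.318 − 1/0.403)/(4π×0.078) = 0.6767 K/W
R_outer film = 1/(h·4πr_o²) = 1/(28.4×4π×0.403²) = 0.01725 K/W
R_total = 0.6941 K/W
Q = ΔT/R_total = 297/0.6941

Q ≈ 428 W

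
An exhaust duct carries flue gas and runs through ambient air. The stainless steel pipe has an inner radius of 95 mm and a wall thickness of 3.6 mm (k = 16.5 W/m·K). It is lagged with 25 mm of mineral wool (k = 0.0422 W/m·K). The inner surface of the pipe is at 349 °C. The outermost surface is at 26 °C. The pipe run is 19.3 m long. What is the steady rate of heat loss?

Q ≈ 7310 W

Per-layer cylindrical resistances, series-summed:
R_stainless steel pipe wall = ln(98.6/95)/(2π×16.5×19.3) = 1.859×10^-5 K/W
R_mineral wool = ln(123.6/98.6)/(2π×0.0422×19.3) = 0.04416 K/W
R_total = 0.04418 K/W
Q = ΔT/R_total = 323/0.04418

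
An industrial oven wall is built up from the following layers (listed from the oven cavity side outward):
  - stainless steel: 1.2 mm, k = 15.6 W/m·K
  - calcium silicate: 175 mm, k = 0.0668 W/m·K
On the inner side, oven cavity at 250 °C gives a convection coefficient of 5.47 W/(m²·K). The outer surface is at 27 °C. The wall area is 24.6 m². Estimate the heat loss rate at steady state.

Q ≈ 1960 W

Model the wall as resistances in series:
R_inner film = 1/(h_i·A) = 1/(5.47×24.6) = 0.007432 K/W
R_stainless steel = L/(kA) = 0.0012/(15.6×24.6) = 3.127×10^-6 K/W
R_calcium silicate = L/(kA) = 0.175/(0.0668×24.6) = 0.1065 K/W
R_total = 0.1139 K/W
Q = ΔT / R_total = 223 / 0.1139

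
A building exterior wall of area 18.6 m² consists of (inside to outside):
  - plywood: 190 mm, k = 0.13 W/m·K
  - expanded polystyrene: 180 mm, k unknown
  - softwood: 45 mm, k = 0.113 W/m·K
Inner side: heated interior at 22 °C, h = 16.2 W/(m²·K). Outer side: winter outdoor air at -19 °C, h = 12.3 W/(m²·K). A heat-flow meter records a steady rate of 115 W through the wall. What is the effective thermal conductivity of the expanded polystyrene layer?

Series thermal resistances:
R_inner film = 1/(h_i·A) = 1/(16.2×18.6) = 0.003319 K/W
R_plywood = L/(kA) = 0.19/(0.13×18.6) = 0.07858 K/W
R_softwood = L/(kA) = 0.045/(0.113×18.6) = 0.02141 K/W
R_outer film = 1/(h_o·A) = 1/(12.3×18.6) = 0.004371 K/W
Sum of known resistances R_other = 0.1077 K/W
Total R = ΔT/Q = 41/115 = 0.3565 K/W
R_expanded polystyrene = R_total − R_other = 0.2488 K/W
k = L/(R·A) = 0.18/(0.2488×18.6)

k ≈ 0.0389 W/(m·K)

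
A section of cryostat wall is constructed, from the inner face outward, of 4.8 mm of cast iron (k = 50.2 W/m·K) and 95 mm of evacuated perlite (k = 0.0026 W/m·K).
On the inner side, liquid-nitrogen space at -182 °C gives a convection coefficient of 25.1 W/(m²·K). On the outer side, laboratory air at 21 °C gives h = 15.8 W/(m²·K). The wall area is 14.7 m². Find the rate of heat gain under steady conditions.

Using the resistance-network approach (series):
R_inner film = 1/(h_i·A) = 1/(25.1×14.7) = 0.00271 K/W
R_cast iron = L/(kA) = 0.0048/(50.2×14.7) = 6.505×10^-6 K/W
R_evacuated perlite = L/(kA) = 0.095/(0.0026×14.7) = 2.486 K/W
R_outer film = 1/(h_o·A) = 1/(15.8×14.7) = 0.004306 K/W
R_total = 2.493 K/W
Q = ΔT / R_total = 203 / 2.493

Q ≈ 81.4 W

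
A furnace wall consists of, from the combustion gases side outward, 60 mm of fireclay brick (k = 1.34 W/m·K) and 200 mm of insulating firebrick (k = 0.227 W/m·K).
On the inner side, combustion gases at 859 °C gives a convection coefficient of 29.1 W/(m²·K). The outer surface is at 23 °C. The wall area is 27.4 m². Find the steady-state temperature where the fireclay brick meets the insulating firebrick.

Series thermal resistances:
R_inner film = 1/(h_i·A) = 1/(29.1×27.4) = 0.001254 K/W
R_fireclay brick = L/(kA) = 0.06/(1.34×27.4) = 0.001634 K/W
R_insulating firebrick = L/(kA) = 0.2/(0.227×27.4) = 0.03216 K/W
R_total = 0.03504 K/W;  Q = ΔT/R_total = 836/0.03504 = 23860 W
T_interface = T_inner − Q·ΣR(inner→interface) = 859 − 23900×0.002888

T ≈ 790 °C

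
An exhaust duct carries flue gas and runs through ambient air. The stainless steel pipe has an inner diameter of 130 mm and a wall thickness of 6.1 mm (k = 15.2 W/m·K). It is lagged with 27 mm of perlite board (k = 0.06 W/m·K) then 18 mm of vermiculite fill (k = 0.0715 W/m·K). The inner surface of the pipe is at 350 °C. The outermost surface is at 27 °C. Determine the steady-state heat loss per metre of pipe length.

Treating each annulus and film as a series resistance:
R_stainless steel pipe wall = ln(71.1/65)/(2π×15.2×1) = 9.392×10^-4 K/W
R_perlite board = ln(98.1/71.1)/(2π×0.06×1) = 0.8539 K/W
R_vermiculite fill = ln(116.1/98.1)/(2π×0.0715×1) = 0.375 K/W
R_total = 1.23 K/W
Q = ΔT/R_total = 323/1.23

q′ ≈ 263 W/m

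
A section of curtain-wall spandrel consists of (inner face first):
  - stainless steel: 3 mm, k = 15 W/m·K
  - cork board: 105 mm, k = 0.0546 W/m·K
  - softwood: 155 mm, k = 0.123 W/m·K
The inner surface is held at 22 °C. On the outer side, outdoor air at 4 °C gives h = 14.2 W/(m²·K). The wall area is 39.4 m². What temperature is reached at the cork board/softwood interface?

Using the resistance-network approach (series):
R_stainless steel = L/(kA) = 0.003/(15×39.4) = 5.076×10^-6 K/W
R_cork board = L/(kA) = 0.105/(0.0546×39.4) = 0.04881 K/W
R_softwood = L/(kA) = 0.155/(0.123×39.4) = 0.03198 K/W
R_outer film = 1/(h_o·A) = 1/(14.2×39.4) = 0.001787 K/W
R_total = 0.08259 K/W;  Q = ΔT/R_total = 18/0.08259 = 218 W
T_interface = T_inner − Q·ΣR(inner→interface) = 22 − 218×0.04881

T ≈ 11.4 °C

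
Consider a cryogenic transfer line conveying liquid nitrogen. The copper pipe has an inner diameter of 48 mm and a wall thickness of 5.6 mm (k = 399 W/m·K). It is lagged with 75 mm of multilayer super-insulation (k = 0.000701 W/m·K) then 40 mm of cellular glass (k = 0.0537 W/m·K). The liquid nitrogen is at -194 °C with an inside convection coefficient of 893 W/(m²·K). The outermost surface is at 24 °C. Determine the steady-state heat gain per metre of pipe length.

Per-layer cylindrical resistances, series-summed:
R_inner film = 1/(h_i·2πr₁L) = 1/(893×2π×0.024×1) = 0.007426 K/W
R_copper pipe wall = ln(29.6/24)/(2π×399×1) = 8.365×10^-5 K/W
R_multilayer super-insulation = ln(104.6/29.6)/(2π×0.000701×1) = 286.6 K/W
R_cellular glass = ln(144.6/104.6)/(2π×0.0537×1) = 0.9598 K/W
R_total = 287.6 K/W
Q = ΔT/R_total = 218/287.6

q′ ≈ 0.758 W/m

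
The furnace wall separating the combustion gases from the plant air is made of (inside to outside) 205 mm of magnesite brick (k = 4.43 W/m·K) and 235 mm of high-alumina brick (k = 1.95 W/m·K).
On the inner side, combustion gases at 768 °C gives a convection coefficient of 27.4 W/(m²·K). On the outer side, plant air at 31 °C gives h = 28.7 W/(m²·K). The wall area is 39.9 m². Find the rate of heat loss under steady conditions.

Q ≈ 123000 W

Thermal resistances in series:
R_inner film = 1/(h_i·A) = 1/(27.4×39.9) = 9.147×10^-4 K/W
R_magnesite brick = L/(kA) = 0.205/(4.43×39.9) = 0.00116 K/W
R_high-alumina brick = L/(kA) = 0.235/(1.95×39.9) = 0.00302 K/W
R_outer film = 1/(h_o·A) = 1/(28.7×39.9) = 8.733×10^-4 K/W
R_total = 0.005968 K/W
Q = ΔT / R_total = 737 / 0.005968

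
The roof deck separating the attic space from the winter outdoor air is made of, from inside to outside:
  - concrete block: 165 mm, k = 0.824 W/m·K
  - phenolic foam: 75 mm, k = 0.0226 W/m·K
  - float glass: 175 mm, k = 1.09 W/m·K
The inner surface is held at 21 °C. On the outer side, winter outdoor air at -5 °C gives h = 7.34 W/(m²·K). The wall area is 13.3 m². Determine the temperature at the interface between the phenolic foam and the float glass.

T ≈ -2.98 °C

Treating each layer as a thermal resistance in series:
R_concrete block = L/(kA) = 0.165/(0.824×13.3) = 0.01506 K/W
R_phenolic foam = L/(kA) = 0.075/(0.0226×13.3) = 0.2495 K/W
R_float glass = L/(kA) = 0.175/(1.09×13.3) = 0.01207 K/W
R_outer film = 1/(h_o·A) = 1/(7.34×13.3) = 0.01024 K/W
R_total = 0.2869 K/W;  Q = ΔT/R_total = 26/0.2869 = 90.63 W
T_interface = T_inner − Q·ΣR(inner→interface) = 21 − 90.6×0.2646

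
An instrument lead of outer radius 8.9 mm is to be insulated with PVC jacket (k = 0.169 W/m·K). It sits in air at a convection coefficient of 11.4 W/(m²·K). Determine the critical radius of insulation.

r_cr ≈ 14.8 mm

For a cylinder r_cr = k/h = 0.169/11.4
r_cr = 14.8 mm; since the bare radius (8.9 mm) is below r_cr, adding a thin layer of insulation will *increase* heat loss.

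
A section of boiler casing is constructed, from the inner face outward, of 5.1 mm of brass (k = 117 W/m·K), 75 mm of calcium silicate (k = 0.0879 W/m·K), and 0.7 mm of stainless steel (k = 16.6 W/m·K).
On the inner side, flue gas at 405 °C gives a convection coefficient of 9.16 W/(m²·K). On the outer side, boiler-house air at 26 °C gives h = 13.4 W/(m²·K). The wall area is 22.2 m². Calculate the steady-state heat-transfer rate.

Q ≈ 8110 W

Model the wall as resistances in series:
R_inner film = 1/(h_i·A) = 1/(9.16×22.2) = 0.004918 K/W
R_brass = L/(kA) = 0.0051/(117×22.2) = 1.964×10^-6 K/W
R_calcium silicate = L/(kA) = 0.075/(0.0879×22.2) = 0.03843 K/W
R_stainless steel = L/(kA) = 0.0007/(16.6×22.2) = 1.899×10^-6 K/W
R_outer film = 1/(h_o·A) = 1/(13.4×22.2) = 0.003362 K/W
R_total = 0.04672 K/W
Q = ΔT / R_total = 379 / 0.04672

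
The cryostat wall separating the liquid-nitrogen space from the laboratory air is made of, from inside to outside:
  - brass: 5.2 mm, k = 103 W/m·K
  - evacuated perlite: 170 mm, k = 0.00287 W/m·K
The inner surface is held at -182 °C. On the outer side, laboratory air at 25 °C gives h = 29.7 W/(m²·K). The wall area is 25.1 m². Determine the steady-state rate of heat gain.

Q ≈ 87.7 W

Model the wall as resistances in series:
R_brass = L/(kA) = 0.0052/(103×25.1) = 2.011×10^-6 K/W
R_evacuated perlite = L/(kA) = 0.17/(0.00287×25.1) = 2.36 K/W
R_outer film = 1/(h_o·A) = 1/(29.7×25.1) = 0.001341 K/W
R_total = 2.361 K/W
Q = ΔT / R_total = 207 / 2.361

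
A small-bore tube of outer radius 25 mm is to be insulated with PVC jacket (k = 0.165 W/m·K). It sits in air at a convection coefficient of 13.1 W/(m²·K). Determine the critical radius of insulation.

For a cylinder r_cr = k/h = 0.165/13.1
r_cr = 12.6 mm; since the bare radius (25 mm) is above r_cr, any added insulation will reduce heat loss.

r_cr ≈ 12.6 mm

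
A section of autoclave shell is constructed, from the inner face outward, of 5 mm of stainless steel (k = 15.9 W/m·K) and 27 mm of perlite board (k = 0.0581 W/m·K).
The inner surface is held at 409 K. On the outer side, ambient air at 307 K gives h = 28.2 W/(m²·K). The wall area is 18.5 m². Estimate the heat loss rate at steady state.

Using the resistance-network approach (series):
R_stainless steel = L/(kA) = 0.005/(15.9×18.5) = 1.7×10^-5 K/W
R_perlite board = L/(kA) = 0.027/(0.0581×18.5) = 0.02512 K/W
R_outer film = 1/(h_o·A) = 1/(28.2×18.5) = 0.001917 K/W
R_total = 0.02705 K/W
Q = ΔT / R_total = 102 / 0.02705

Q ≈ 3770 W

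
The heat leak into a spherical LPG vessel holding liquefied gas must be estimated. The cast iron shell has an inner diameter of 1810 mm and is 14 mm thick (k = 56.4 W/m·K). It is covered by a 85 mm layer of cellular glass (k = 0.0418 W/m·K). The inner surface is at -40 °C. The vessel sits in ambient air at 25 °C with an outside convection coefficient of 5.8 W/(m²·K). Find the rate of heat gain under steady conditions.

Q ≈ 344 W

Radial (spherical) resistances in series:
R_cast iron shell = (1/0.905 − 1/0.919)/(4π×56.4) = 2.375×10^-5 K/W
R_cellular glass = (1/0.919 − 1/1.004)/(4π×0.0418) = 0.1754 K/W
R_outer film = 1/(h·4πr_o²) = 1/(5.8×4π×1.004²) = 0.01361 K/W
R_total = 0.189 K/W
Q = ΔT/R_total = 65/0.189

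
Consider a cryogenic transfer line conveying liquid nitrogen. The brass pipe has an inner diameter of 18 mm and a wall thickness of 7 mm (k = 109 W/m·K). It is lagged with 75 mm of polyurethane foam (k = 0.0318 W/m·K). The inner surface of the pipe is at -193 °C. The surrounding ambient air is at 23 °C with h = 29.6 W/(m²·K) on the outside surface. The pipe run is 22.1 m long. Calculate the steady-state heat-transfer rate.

Treating each annulus and film as a series resistance:
R_brass pipe wall = ln(16/9)/(2π×109×22.1) = 3.801×10^-5 K/W
R_polyurethane foam = ln(91/16)/(2π×0.0318×22.1) = 0.3937 K/W
R_outer film = 1/(h_o·2πr_oL) = 1/(29.6×2π×0.091×22.1) = 0.002674 K/W
R_total = 0.3964 K/W
Q = ΔT/R_total = 216/0.3964

Q ≈ 545 W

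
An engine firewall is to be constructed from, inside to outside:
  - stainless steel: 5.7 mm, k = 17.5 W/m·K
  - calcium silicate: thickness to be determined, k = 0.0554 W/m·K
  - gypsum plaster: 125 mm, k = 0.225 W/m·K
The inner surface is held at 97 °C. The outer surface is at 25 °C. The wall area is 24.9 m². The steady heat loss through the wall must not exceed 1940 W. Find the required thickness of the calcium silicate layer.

Treating each layer as a thermal resistance in series:
R_stainless steel = L/(kA) = 0.0057/(17.5×24.9) = 1.308×10^-5 K/W
R_gypsum plaster = L/(kA) = 0.125/(0.225×24.9) = 0.02231 K/W
Sum of the known resistances R_other = 0.02232 K/W
Required total resistance R_tot = ΔT/Q_allow = 72/1940 = 0.03711 K/W
R_calcium silicate = R_tot − R_other = 0.01479 K/W
L = R·k·A = 0.01479×0.0554×24.9

L ≈ 20.4 mm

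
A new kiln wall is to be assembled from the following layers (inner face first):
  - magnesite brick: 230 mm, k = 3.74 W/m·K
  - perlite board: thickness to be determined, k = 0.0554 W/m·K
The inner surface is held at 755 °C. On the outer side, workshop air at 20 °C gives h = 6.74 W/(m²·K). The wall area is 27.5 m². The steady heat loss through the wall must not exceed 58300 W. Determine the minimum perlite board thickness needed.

Treating each layer as a thermal resistance in series:
R_magnesite brick = L/(kA) = 0.23/(3.74×27.5) = 0.002236 K/W
R_outer film = 1/(h_o·A) = 1/(6.74×27.5) = 0.005395 K/W
Sum of the known resistances R_other = 0.007631 K/W
Required total resistance R_tot = ΔT/Q_allow = 735/58300 = 0.01261 K/W
R_perlite board = R_tot − R_other = 0.004976 K/W
L = R·k·A = 0.004976×0.0554×27.5

L ≈ 7.58 mm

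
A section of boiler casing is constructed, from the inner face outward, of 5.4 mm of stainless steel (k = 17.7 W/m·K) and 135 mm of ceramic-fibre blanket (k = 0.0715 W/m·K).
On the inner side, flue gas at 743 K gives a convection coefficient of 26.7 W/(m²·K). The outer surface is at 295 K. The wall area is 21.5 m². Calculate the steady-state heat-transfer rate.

Using the resistance-network approach (series):
R_inner film = 1/(h_i·A) = 1/(26.7×21.5) = 0.001742 K/W
R_stainless steel = L/(kA) = 0.0054/(17.7×21.5) = 1.419×10^-5 K/W
R_ceramic-fibre blanket = L/(kA) = 0.135/(0.0715×21.5) = 0.08782 K/W
R_total = 0.08958 K/W
Q = ΔT / R_total = 448 / 0.08958

Q ≈ 5000 W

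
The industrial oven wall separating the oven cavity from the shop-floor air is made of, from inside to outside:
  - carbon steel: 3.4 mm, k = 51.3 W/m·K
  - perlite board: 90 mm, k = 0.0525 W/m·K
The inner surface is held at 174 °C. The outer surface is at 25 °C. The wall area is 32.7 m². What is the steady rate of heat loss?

Q ≈ 2840 W

Model the wall as resistances in series:
R_carbon steel = L/(kA) = 0.0034/(51.3×32.7) = 2.027×10^-6 K/W
R_perlite board = L/(kA) = 0.09/(0.0525×32.7) = 0.05242 K/W
R_total = 0.05243 K/W
Q = ΔT / R_total = 149 / 0.05243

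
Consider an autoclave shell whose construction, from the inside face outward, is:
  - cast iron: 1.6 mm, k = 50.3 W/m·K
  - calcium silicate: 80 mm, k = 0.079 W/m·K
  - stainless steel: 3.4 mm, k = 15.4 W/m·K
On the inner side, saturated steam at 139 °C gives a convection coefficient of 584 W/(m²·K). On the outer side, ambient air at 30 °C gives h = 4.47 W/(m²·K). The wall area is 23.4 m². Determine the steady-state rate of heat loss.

Q ≈ 2060 W

Series thermal resistances:
R_inner film = 1/(h_i·A) = 1/(584×23.4) = 7.318×10^-5 K/W
R_cast iron = L/(kA) = 0.0016/(50.3×23.4) = 1.359×10^-6 K/W
R_calcium silicate = L/(kA) = 0.08/(0.079×23.4) = 0.04328 K/W
R_stainless steel = L/(kA) = 0.0034/(15.4×23.4) = 9.435×10^-6 K/W
R_outer film = 1/(h_o·A) = 1/(4.47×23.4) = 0.00956 K/W
R_total = 0.05292 K/W
Q = ΔT / R_total = 109 / 0.05292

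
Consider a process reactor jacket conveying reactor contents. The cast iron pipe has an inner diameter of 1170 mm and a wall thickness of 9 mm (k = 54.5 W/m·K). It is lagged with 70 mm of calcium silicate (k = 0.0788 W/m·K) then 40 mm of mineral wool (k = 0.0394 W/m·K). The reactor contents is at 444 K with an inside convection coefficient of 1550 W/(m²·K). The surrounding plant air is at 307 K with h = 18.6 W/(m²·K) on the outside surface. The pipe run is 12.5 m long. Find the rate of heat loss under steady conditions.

Q ≈ 3620 W

Radial resistances (cylindrical: R_cond = ln(r_o/r_i)/(2πkL), R_conv = 1/(h·2πrL)):
R_inner film = 1/(h_i·2πr₁L) = 1/(1550×2π×0.585×12.5) = 1.404×10^-5 K/W
R_cast iron pipe wall = ln(594/585)/(2π×54.5×12.5) = 3.567×10^-6 K/W
R_calcium silicate = ln(664/594)/(2π×0.0788×12.5) = 0.018 K/W
R_mineral wool = ln(704/664)/(2π×0.0394×12.5) = 0.0189 K/W
R_outer film = 1/(h_o·2πr_oL) = 1/(18.6×2π×0.704×12.5) = 9.724×10^-4 K/W
R_total = 0.03789 K/W
Q = ΔT/R_total = 137/0.03789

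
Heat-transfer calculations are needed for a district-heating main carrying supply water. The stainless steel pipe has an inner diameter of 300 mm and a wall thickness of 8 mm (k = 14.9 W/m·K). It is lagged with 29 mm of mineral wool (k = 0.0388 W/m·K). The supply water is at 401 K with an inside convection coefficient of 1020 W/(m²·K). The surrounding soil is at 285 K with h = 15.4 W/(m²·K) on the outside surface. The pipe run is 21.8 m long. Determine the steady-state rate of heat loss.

Radial resistances (cylindrical: R_cond = ln(r_o/r_i)/(2πkL), R_conv = 1/(h·2πrL)):
R_inner film = 1/(h_i·2πr₁L) = 1/(1020×2π×0.15×21.8) = 4.772×10^-5 K/W
R_stainless steel pipe wall = ln(158/150)/(2π×14.9×21.8) = 2.546×10^-5 K/W
R_mineral wool = ln(187/158)/(2π×0.0388×21.8) = 0.03171 K/W
R_outer film = 1/(h_o·2πr_oL) = 1/(15.4×2π×0.187×21.8) = 0.002535 K/W
R_total = 0.03432 K/W
Q = ΔT/R_total = 116/0.03432

Q ≈ 3380 W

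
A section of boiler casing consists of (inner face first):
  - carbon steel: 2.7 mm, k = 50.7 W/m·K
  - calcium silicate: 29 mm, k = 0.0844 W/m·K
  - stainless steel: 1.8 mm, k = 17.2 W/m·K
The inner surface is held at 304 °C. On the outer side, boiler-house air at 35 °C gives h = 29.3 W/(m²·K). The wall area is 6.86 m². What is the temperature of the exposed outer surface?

T ≈ 59.3 °C

Treating each layer as a thermal resistance in series:
R_carbon steel = L/(kA) = 0.0027/(50.7×6.86) = 7.763×10^-6 K/W
R_calcium silicate = L/(kA) = 0.029/(0.0844×6.86) = 0.05009 K/W
R_stainless steel = L/(kA) = 0.0018/(17.2×6.86) = 1.526×10^-5 K/W
R_outer film = 1/(h_o·A) = 1/(29.3×6.86) = 0.004975 K/W
R_total = 0.05509 K/W;  Q = ΔT/R_total = 269/0.05509 = 4883 W
T_interface = T_inner − Q·ΣR(inner→interface) = 304 − 4880×0.05011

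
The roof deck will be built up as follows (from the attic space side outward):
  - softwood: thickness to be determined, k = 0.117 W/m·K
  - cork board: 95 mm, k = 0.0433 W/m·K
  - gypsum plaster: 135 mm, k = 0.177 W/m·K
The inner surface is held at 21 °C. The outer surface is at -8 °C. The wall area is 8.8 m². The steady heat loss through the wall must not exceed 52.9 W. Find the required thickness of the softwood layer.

Model the wall as resistances in series:
R_cork board = L/(kA) = 0.095/(0.0433×8.8) = 0.2493 K/W
R_gypsum plaster = L/(kA) = 0.135/(0.177×8.8) = 0.08667 K/W
Sum of the known resistances R_other = 0.336 K/W
Required total resistance R_tot = ΔT/Q_allow = 29/52.9 = 0.5482 K/W
R_softwood = R_tot − R_other = 0.2122 K/W
L = R·k·A = 0.2122×0.117×8.8

L ≈ 218 mm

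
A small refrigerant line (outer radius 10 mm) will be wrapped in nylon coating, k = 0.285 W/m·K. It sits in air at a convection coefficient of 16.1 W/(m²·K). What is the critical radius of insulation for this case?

For a cylinder r_cr = k/h = 0.285/16.1
r_cr = 17.7 mm; since the bare radius (10 mm) is below r_cr, adding a thin layer of insulation will *increase* heat loss.

r_cr ≈ 17.7 mm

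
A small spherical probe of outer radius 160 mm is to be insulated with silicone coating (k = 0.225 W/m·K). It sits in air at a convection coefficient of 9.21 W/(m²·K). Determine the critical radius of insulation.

r_cr ≈ 48.9 mm

For a sphere r_cr = 2k/h = 2×0.225/9.21
r_cr = 48.9 mm; since the bare radius (160 mm) is above r_cr, any added insulation will reduce heat loss.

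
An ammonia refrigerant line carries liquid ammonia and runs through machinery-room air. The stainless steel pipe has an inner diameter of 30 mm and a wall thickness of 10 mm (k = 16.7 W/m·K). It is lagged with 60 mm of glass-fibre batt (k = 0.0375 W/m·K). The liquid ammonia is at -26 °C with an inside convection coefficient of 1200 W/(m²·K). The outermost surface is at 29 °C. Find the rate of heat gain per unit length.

q′ ≈ 10.6 W/m

For a radial system each layer contributes R = ln(r_out/r_in)/(2πkL); films add R = 1/(hA).
R_inner film = 1/(h_i·2πr₁L) = 1/(1200×2π×0.015×1) = 0.008842 K/W
R_stainless steel pipe wall = ln(25/15)/(2π×16.7×1) = 0.004868 K/W
R_glass-fibre batt = ln(85/25)/(2π×0.0375×1) = 5.194 K/W
R_total = 5.208 K/W
Q = ΔT/R_total = 55/5.208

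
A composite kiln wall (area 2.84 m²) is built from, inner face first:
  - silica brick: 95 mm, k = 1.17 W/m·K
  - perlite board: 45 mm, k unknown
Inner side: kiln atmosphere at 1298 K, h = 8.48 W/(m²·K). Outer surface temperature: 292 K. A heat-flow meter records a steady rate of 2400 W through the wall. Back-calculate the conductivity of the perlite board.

Series thermal resistances:
R_inner film = 1/(h_i·A) = 1/(8.48×2.84) = 0.04152 K/W
R_silica brick = L/(kA) = 0.095/(1.17×2.84) = 0.02859 K/W
Sum of known resistances R_other = 0.07011 K/W
Total R = ΔT/Q = 1006/2400 = 0.4192 K/W
R_perlite board = R_total − R_other = 0.3491 K/W
k = L/(R·A) = 0.045/(0.3491×2.84)

k ≈ 0.0454 W/(m·K)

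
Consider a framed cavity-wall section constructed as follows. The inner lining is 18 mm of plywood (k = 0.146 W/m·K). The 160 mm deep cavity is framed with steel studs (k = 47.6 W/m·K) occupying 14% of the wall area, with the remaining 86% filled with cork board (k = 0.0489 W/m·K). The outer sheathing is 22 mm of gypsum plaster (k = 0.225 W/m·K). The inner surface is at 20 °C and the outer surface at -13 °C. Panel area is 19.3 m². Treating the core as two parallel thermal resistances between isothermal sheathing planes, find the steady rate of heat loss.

Q ≈ 2600 W

Sheathing layers in series; stud and cavity paths in parallel between them.
R_inner = 0.018/(0.146×19.3) = 0.006388 K/W
R_stud  = 0.16/(47.6×0.14×19.3) = 0.001244 K/W
R_cav   = 0.16/(0.0489×0.86×19.3) = 0.1971 K/W
1/R_core = 1/R_stud + 1/R_cav → R_core = 0.001236 K/W
R_outer = 0.022/(0.225×19.3) = 0.005066 K/W
R_total = 0.01269 K/W
Q = ΔT/R_total = 33/0.01269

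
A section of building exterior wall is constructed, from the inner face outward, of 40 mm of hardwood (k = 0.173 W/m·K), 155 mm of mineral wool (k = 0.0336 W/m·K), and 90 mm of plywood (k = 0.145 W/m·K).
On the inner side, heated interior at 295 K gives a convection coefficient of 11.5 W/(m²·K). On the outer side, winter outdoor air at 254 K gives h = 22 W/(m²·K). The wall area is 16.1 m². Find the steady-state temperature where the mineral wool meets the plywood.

T ≈ 259 K

Series thermal resistances:
R_inner film = 1/(h_i·A) = 1/(11.5×16.1) = 0.005401 K/W
R_hardwood = L/(kA) = 0.04/(0.173×16.1) = 0.01436 K/W
R_mineral wool = L/(kA) = 0.155/(0.0336×16.1) = 0.2865 K/W
R_plywood = L/(kA) = 0.09/(0.145×16.1) = 0.03855 K/W
R_outer film = 1/(h_o·A) = 1/(22×16.1) = 0.002823 K/W
R_total = 0.3477 K/W;  Q = ΔT/R_total = 41/0.3477 = 117.9 W
T_interface = T_inner − Q·ΣR(inner→interface) = 295 − 118×0.3063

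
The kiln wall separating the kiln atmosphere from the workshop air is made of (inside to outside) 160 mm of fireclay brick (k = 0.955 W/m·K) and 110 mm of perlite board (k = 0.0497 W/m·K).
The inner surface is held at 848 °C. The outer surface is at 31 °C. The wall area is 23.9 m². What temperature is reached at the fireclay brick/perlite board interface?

Treating each layer as a thermal resistance in series:
R_fireclay brick = L/(kA) = 0.16/(0.955×23.9) = 0.00701 K/W
R_perlite board = L/(kA) = 0.11/(0.0497×23.9) = 0.09261 K/W
R_total = 0.09962 K/W;  Q = ΔT/R_total = 817/0.09962 = 8202 W
T_interface = T_inner − Q·ΣR(inner→interface) = 848 − 8200×0.00701

T ≈ 791 °C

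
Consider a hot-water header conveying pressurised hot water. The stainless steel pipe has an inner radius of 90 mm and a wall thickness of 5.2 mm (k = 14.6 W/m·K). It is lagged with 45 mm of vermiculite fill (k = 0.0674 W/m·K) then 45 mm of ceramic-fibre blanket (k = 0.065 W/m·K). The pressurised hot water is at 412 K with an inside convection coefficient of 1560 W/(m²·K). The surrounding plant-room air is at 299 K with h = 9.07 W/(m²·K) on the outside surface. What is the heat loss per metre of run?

q′ ≈ 66.8 W/m

For a radial system each layer contributes R = ln(r_out/r_in)/(2πkL); films add R = 1/(hA).
R_inner film = 1/(h_i·2πr₁L) = 1/(1560×2π×0.09×1) = 0.001134 K/W
R_stainless steel pipe wall = ln(95.2/90)/(2π×14.6×1) = 6.123×10^-4 K/W
R_vermiculite fill = ln(140.2/95.2)/(2π×0.0674×1) = 0.9141 K/W
R_ceramic-fibre blanket = ln(185.2/140.2)/(2π×0.065×1) = 0.6816 K/W
R_outer film = 1/(h_o·2πr_oL) = 1/(9.07×2π×0.1852×1) = 0.09475 K/W
R_total = 1.692 K/W
Q = ΔT/R_total = 113/1.692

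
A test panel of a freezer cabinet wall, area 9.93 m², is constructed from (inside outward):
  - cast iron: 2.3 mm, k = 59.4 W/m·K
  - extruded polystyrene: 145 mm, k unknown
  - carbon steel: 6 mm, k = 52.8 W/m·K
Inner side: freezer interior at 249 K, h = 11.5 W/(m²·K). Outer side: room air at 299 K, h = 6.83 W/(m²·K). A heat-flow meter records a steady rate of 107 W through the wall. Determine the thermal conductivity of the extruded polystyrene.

Treating each layer as a thermal resistance in series:
R_inner film = 1/(h_i·A) = 1/(11.5×9.93) = 0.008757 K/W
R_cast iron = L/(kA) = 0.0023/(59.4×9.93) = 3.899×10^-6 K/W
R_carbon steel = L/(kA) = 0.006/(52.8×9.93) = 1.144×10^-5 K/W
R_outer film = 1/(h_o·A) = 1/(6.83×9.93) = 0.01474 K/W
Sum of known resistances R_other = 0.02352 K/W
Total R = ΔT/Q = 50/107 = 0.4673 K/W
R_extruded polystyrene = R_total − R_other = 0.4438 K/W
k = L/(R·A) = 0.145/(0.4438×9.93)

k ≈ 0.0329 W/(m·K)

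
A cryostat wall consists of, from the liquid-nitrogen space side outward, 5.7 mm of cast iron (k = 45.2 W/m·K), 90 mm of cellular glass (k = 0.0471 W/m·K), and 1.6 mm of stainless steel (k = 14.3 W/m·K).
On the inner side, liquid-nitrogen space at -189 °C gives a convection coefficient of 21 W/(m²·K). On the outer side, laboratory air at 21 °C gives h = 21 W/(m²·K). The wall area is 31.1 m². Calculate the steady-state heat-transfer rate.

Q ≈ 3260 W

Model the wall as resistances in series:
R_inner film = 1/(h_i·A) = 1/(21×31.1) = 0.001531 K/W
R_cast iron = L/(kA) = 0.0057/(45.2×31.1) = 4.055×10^-6 K/W
R_cellular glass = L/(kA) = 0.09/(0.0471×31.1) = 0.06144 K/W
R_stainless steel = L/(kA) = 0.0016/(14.3×31.1) = 3.598×10^-6 K/W
R_outer film = 1/(h_o·A) = 1/(21×31.1) = 0.001531 K/W
R_total = 0.06451 K/W
Q = ΔT / R_total = 210 / 0.06451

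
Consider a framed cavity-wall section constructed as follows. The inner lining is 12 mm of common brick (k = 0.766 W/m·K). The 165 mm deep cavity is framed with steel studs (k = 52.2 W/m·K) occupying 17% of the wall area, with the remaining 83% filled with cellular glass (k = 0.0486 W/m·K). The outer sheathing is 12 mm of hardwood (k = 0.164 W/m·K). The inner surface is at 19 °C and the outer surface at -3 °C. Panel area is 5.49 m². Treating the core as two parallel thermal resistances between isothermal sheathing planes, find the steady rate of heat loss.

Q ≈ 1130 W

Sheathing layers in series; stud and cavity paths in parallel between them.
R_inner = 0.012/(0.766×5.49) = 0.002854 K/W
R_stud  = 0.165/(52.2×0.17×5.49) = 0.003387 K/W
R_cav   = 0.165/(0.0486×0.83×5.49) = 0.7451 K/W
1/R_core = 1/R_stud + 1/R_cav → R_core = 0.003371 K/W
R_outer = 0.012/(0.164×5.49) = 0.01333 K/W
R_total = 0.01955 K/W
Q = ΔT/R_total = 22/0.01955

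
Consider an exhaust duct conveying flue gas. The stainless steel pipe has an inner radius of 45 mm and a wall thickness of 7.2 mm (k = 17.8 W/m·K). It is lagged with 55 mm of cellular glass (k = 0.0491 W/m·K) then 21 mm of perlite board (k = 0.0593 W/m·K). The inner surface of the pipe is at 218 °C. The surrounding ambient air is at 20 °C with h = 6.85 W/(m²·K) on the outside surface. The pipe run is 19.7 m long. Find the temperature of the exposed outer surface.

Treating each annulus and film as a series resistance:
R_stainless steel pipe wall = ln(52.2/45)/(2π×17.8×19.7) = 6.736×10^-5 K/W
R_cellular glass = ln(107.2/52.2)/(2π×0.0491×19.7) = 0.1184 K/W
R_perlite board = ln(128.2/107.2)/(2π×0.0593×19.7) = 0.02437 K/W
R_outer film = 1/(h_o·2πr_oL) = 1/(6.85×2π×0.1282×19.7) = 0.0092 K/W
R_total = 0.152 K/W
Q = ΔT/R_total = 198/0.152
Q = 1300 W
T_interface = T_inner − Q·ΣR(inner→interface) = 218 − 1300×0.1428

T ≈ 32 °C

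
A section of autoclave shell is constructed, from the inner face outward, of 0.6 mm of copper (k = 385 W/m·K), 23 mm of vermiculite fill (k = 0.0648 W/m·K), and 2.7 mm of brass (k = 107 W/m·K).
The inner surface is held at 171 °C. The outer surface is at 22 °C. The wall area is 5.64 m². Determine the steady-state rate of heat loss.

Series thermal resistances:
R_copper = L/(kA) = 0.0006/(385×5.64) = 2.763×10^-7 K/W
R_vermiculite fill = L/(kA) = 0.023/(0.0648×5.64) = 0.06293 K/W
R_brass = L/(kA) = 0.0027/(107×5.64) = 4.474×10^-6 K/W
R_total = 0.06294 K/W
Q = ΔT / R_total = 149 / 0.06294

Q ≈ 2370 W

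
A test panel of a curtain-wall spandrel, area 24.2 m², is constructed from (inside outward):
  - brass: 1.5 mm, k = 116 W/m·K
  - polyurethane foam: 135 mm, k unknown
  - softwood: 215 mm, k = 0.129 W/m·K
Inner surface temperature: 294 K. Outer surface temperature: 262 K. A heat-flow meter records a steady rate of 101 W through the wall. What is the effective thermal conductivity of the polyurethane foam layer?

Thermal resistances in series:
R_brass = L/(kA) = 0.0015/(116×24.2) = 5.343×10^-7 K/W
R_softwood = L/(kA) = 0.215/(0.129×24.2) = 0.06887 K/W
Sum of known resistances R_other = 0.06887 K/W
Total R = ΔT/Q = 32/101 = 0.3168 K/W
R_polyurethane foam = R_total − R_other = 0.248 K/W
k = L/(R·A) = 0.135/(0.248×24.2)

k ≈ 0.0225 W/(m·K)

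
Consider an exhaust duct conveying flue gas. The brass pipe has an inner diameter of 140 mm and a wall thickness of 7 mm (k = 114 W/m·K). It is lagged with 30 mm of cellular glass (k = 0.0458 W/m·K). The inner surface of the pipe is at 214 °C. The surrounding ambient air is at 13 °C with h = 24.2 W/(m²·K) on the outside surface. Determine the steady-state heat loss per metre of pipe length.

q′ ≈ 167 W/m

For a radial system each layer contributes R = ln(r_out/r_in)/(2πkL); films add R = 1/(hA).
R_brass pipe wall = ln(77/70)/(2π×114×1) = 1.331×10^-4 K/W
R_cellular glass = ln(107/77)/(2π×0.0458×1) = 1.143 K/W
R_outer film = 1/(h_o·2πr_oL) = 1/(24.2×2π×0.107×1) = 0.06146 K/W
R_total = 1.205 K/W
Q = ΔT/R_total = 201/1.205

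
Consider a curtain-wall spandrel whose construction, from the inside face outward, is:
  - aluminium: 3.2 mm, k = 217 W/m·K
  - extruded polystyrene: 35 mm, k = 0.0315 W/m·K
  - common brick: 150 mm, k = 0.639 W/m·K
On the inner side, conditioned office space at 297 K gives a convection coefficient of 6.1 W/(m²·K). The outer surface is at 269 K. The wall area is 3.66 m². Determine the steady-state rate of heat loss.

Q ≈ 67.9 W

Treating each layer as a thermal resistance in series:
R_inner film = 1/(h_i·A) = 1/(6.1×3.66) = 0.04479 K/W
R_aluminium = L/(kA) = 0.0032/(217×3.66) = 4.029×10^-6 K/W
R_extruded polystyrene = L/(kA) = 0.035/(0.0315×3.66) = 0.3036 K/W
R_common brick = L/(kA) = 0.15/(0.639×3.66) = 0.06414 K/W
R_total = 0.4125 K/W
Q = ΔT / R_total = 28 / 0.4125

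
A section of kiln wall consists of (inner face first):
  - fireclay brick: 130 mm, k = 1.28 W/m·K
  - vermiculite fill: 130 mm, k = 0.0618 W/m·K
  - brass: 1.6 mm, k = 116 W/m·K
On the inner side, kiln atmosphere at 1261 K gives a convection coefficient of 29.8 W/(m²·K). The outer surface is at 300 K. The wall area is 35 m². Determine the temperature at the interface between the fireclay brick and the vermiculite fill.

Using the resistance-network approach (series):
R_inner film = 1/(h_i·A) = 1/(29.8×35) = 9.588×10^-4 K/W
R_fireclay brick = L/(kA) = 0.13/(1.28×35) = 0.002902 K/W
R_vermiculite fill = L/(kA) = 0.13/(0.0618×35) = 0.0601 K/W
R_brass = L/(kA) = 0.0016/(116×35) = 3.941×10^-7 K/W
R_total = 0.06396 K/W;  Q = ΔT/R_total = 961/0.06396 = 15020 W
T_interface = T_inner − Q·ΣR(inner→interface) = 1261 − 15000×0.003861

T ≈ 1200 K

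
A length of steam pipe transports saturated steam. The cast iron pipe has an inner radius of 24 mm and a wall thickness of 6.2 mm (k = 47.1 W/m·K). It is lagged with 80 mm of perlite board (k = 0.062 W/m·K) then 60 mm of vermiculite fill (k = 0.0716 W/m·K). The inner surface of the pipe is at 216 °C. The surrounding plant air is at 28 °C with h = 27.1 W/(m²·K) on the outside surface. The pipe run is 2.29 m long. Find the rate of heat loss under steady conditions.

Radial resistances (cylindrical: R_cond = ln(r_o/r_i)/(2πkL), R_conv = 1/(h·2πrL)):
R_cast iron pipe wall = ln(30.2/24)/(2π×47.1×2.29) = 3.391×10^-4 K/W
R_perlite board = ln(110.2/30.2)/(2π×0.062×2.29) = 1.451 K/W
R_vermiculite fill = ln(170.2/110.2)/(2π×0.0716×2.29) = 0.4219 K/W
R_outer film = 1/(h_o·2πr_oL) = 1/(27.1×2π×0.1702×2.29) = 0.01507 K/W
R_total = 1.888 K/W
Q = ΔT/R_total = 188/1.888

Q ≈ 99.6 W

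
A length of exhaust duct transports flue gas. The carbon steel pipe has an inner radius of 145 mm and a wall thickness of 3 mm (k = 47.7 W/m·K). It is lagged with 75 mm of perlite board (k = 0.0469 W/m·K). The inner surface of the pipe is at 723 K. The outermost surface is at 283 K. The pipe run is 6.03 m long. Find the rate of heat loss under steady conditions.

Q ≈ 1910 W

Per-layer cylindrical resistances, series-summed:
R_carbon steel pipe wall = ln(148/145)/(2π×47.7×6.03) = 1.133×10^-5 K/W
R_perlite board = ln(223/148)/(2π×0.0469×6.03) = 0.2307 K/W
R_total = 0.2307 K/W
Q = ΔT/R_total = 440/0.2307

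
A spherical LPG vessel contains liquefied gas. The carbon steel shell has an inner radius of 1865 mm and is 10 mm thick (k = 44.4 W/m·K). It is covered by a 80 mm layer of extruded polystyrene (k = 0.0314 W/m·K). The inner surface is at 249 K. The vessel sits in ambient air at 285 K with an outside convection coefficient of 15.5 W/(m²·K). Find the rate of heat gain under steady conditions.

Spherical conduction: R = (1/r_in − 1/r_out)/(4πk) per layer; series-sum.
R_carbon steel shell = (1/1.865 − 1/1.875)/(4π×44.4) = 5.125×10^-6 K/W
R_extruded polystyrene = (1/1.875 − 1/1.955)/(4π×0.0314) = 0.05531 K/W
R_outer film = 1/(h·4πr_o²) = 1/(15.5×4π×1.955²) = 0.001343 K/W
R_total = 0.05666 K/W
Q = ΔT/R_total = 36/0.05666

Q ≈ 635 W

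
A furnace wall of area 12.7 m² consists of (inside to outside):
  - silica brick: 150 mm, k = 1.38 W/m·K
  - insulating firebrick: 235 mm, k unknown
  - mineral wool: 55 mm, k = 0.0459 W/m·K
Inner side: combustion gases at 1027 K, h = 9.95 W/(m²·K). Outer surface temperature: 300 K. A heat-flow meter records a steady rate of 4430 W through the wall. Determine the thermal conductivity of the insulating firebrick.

k ≈ 0.347 W/(m·K)

Model the wall as resistances in series:
R_inner film = 1/(h_i·A) = 1/(9.95×12.7) = 0.007914 K/W
R_silica brick = L/(kA) = 0.15/(1.38×12.7) = 0.008559 K/W
R_mineral wool = L/(kA) = 0.055/(0.0459×12.7) = 0.09435 K/W
Sum of known resistances R_other = 0.1108 K/W
Total R = ΔT/Q = 727/4430 = 0.1641 K/W
R_insulating firebrick = R_total − R_other = 0.05329 K/W
k = L/(R·A) = 0.235/(0.05329×12.7)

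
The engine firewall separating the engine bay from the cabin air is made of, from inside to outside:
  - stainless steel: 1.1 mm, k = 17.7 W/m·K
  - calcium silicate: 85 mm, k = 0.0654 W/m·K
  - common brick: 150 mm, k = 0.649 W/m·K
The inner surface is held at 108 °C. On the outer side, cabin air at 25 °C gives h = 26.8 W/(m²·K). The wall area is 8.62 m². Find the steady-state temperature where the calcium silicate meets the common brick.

T ≈ 39.2 °C

Treating each layer as a thermal resistance in series:
R_stainless steel = L/(kA) = 0.0011/(17.7×8.62) = 7.21×10^-6 K/W
R_calcium silicate = L/(kA) = 0.085/(0.0654×8.62) = 0.1508 K/W
R_common brick = L/(kA) = 0.15/(0.649×8.62) = 0.02681 K/W
R_outer film = 1/(h_o·A) = 1/(26.8×8.62) = 0.004329 K/W
R_total = 0.1819 K/W;  Q = ΔT/R_total = 83/0.1819 = 456.2 W
T_interface = T_inner − Q·ΣR(inner→interface) = 108 − 456×0.1508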